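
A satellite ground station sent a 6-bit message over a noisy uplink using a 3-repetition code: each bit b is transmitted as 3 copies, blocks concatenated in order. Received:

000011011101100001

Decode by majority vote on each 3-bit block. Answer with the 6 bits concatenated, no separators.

011100

Block 1 (000): 0 ones → 0
Block 2 (011): 2 ones → 1
Block 3 (011): 2 ones → 1
Block 4 (101): 2 ones → 1
Block 5 (100): 1 one → 0
Block 6 (001): 1 one → 0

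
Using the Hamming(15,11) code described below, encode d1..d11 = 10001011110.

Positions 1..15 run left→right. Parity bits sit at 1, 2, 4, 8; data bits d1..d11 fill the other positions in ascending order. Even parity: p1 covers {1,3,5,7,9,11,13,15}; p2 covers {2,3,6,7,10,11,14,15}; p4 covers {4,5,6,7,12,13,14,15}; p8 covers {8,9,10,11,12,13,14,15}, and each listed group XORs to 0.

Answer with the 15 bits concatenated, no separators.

Place data at non-parity positions: p1 p2 1 p4 0 0 0 p8 1 0 1 1 1 1 0
p1 (pos 1,3,5,7,9,11,13,15): XOR of data positions = 1⊕0⊕0⊕1⊕1⊕1⊕0 = 0
p2 (pos 2,3,6,7,10,11,14,15): XOR of data positions = 1⊕0⊕0⊕0⊕1⊕1⊕0 = 1
p4 (pos 4,5,6,7,12,13,14,15): XOR of data positions = 0⊕0⊕0⊕1⊕1⊕1⊕0 = 1
p8 (pos 8,9,10,11,12,13,14,15): XOR of data positions = 1⊕0⊕1⊕1⊕1⊕1⊕0 = 1
Codeword: 011100011011110

011100011011110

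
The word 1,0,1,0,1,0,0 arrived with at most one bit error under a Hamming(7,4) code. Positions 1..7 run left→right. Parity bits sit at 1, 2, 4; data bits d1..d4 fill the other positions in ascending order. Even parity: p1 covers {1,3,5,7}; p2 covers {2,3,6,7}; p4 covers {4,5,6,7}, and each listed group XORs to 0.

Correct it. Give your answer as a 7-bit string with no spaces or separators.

s1 (pos 1,3,5,7): 1⊕1⊕1⊕0 = 1
s2 (pos 2,3,6,7): 0⊕1⊕0⊕0 = 1
s4 (pos 4,5,6,7): 0⊕1⊕0⊕0 = 1
Syndrome s4…s1 = 111 → error at position 7.
Flip position 7: 1010100 → 1010101

1010101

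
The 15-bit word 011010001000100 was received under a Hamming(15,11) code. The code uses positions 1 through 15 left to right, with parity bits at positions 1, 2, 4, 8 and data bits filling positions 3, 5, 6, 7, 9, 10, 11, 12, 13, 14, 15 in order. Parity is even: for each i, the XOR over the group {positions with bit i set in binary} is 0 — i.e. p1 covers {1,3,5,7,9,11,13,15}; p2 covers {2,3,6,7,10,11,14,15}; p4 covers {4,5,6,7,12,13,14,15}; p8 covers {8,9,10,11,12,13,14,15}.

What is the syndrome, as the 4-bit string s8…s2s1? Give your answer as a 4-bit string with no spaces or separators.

0000

s1 (pos 1,3,5,7,9,11,13,15): 0⊕1⊕1⊕0⊕1⊕0⊕1⊕0 = 0
s2 (pos 2,3,6,7,10,11,14,15): 1⊕1⊕0⊕0⊕0⊕0⊕0⊕0 = 0
s4 (pos 4,5,6,7,12,13,14,15): 0⊕1⊕0⊕0⊕0⊕1⊕0⊕0 = 0
s8 (pos 8,9,10,11,12,13,14,15): 0⊕1⊕0⊕0⊕0⊕1⊕0⊕0 = 0
Syndrome s8…s1 = 0000 → no error.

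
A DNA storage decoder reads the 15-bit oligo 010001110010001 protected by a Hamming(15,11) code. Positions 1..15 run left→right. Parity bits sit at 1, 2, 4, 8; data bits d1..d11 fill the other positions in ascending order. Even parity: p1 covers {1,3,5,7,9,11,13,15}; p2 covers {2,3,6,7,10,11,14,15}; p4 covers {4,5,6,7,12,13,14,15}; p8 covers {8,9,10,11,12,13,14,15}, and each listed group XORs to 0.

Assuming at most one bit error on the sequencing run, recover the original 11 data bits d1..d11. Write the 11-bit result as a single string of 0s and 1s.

s1 (pos 1,3,5,7,9,11,13,15): 0⊕0⊕0⊕1⊕0⊕1⊕0⊕1 = 1
s2 (pos 2,3,6,7,10,11,14,15): 1⊕0⊕1⊕1⊕0⊕1⊕0⊕1 = 1
s4 (pos 4,5,6,7,12,13,14,15): 0⊕0⊕1⊕1⊕0⊕0⊕0⊕1 = 1
s8 (pos 8,9,10,11,12,13,14,15): 1⊕0⊕0⊕1⊕0⊕0⊕0⊕1 = 1
Syndrome s8…s1 = 1111 → error at position 15.
Flip position 15: 010001110010001 → 010001110010000
Read data bits from positions 3,5,6,7,9,10,11,12,13,14,15: 00110010000

00110010000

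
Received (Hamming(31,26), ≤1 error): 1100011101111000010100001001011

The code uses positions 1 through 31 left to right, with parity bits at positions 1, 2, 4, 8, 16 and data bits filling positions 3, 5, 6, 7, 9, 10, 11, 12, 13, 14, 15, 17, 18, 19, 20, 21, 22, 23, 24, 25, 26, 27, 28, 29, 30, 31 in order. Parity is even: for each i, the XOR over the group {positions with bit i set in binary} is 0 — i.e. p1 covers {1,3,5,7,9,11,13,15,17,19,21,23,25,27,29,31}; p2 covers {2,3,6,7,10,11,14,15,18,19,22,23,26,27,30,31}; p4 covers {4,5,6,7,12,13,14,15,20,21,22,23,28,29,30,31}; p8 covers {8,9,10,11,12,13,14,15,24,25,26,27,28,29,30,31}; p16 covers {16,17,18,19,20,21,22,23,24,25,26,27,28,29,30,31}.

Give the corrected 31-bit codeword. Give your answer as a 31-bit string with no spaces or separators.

s1 (pos 1,3,5,7,9,11,13,15,17,19,21,23,25,27,29,31): 1⊕0⊕0⊕1⊕0⊕1⊕1⊕0⊕0⊕0⊕0⊕0⊕1⊕0⊕0⊕1 = 0
s2 (pos 2,3,6,7,10,11,14,15,18,19,22,23,26,27,30,31): 1⊕0⊕1⊕1⊕1⊕1⊕0⊕0⊕1⊕0⊕0⊕0⊕0⊕0⊕1⊕1 = 0
s4 (pos 4,5,6,7,12,13,14,15,20,21,22,23,28,29,30,31): 0⊕0⊕1⊕1⊕1⊕1⊕0⊕0⊕1⊕0⊕0⊕0⊕1⊕0⊕1⊕1 = 0
s8 (pos 8,9,10,11,12,13,14,15,24,25,26,27,28,29,30,31): 1⊕0⊕1⊕1⊕1⊕1⊕0⊕0⊕0⊕1⊕0⊕0⊕1⊕0⊕1⊕1 = 1
s16 (pos 16,17,18,19,20,21,22,23,24,25,26,27,28,29,30,31): 0⊕0⊕1⊕0⊕1⊕0⊕0⊕0⊕0⊕1⊕0⊕0⊕1⊕0⊕1⊕1 = 0
Syndrome s16…s1 = 01000 → error at position 8.
Flip position 8: 1100011101111000010100001001011 → 1100011001111000010100001001011

1100011001111000010100001001011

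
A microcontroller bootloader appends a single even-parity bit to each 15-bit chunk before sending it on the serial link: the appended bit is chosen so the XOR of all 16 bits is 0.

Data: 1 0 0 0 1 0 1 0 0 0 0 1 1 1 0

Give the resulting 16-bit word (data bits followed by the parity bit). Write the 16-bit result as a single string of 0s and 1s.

1000101000011100

XOR of the 15 data bits: 1⊕0⊕0⊕0⊕1⊕0⊕1⊕0⊕0⊕0⊕0⊕1⊕1⊕1⊕0 = 0
Parity bit = 0 (so all 16 bits XOR to 0).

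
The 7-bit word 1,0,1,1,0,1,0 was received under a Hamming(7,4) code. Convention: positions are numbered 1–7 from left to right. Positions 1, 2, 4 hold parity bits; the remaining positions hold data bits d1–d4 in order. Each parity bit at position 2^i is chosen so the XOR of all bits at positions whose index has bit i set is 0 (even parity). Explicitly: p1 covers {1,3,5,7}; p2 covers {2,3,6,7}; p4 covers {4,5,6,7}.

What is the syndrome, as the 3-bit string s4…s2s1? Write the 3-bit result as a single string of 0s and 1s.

s1 (pos 1,3,5,7): 1⊕1⊕0⊕0 = 0
s2 (pos 2,3,6,7): 0⊕1⊕1⊕0 = 0
s4 (pos 4,5,6,7): 1⊕0⊕1⊕0 = 0
Syndrome s4…s1 = 000 → no error.

000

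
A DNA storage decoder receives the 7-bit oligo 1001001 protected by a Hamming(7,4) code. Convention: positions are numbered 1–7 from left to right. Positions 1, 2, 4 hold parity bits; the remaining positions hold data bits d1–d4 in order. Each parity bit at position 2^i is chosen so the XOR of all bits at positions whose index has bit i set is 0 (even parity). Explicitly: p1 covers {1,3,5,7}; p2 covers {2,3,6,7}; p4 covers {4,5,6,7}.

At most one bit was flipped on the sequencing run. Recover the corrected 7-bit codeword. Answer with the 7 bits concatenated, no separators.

1101001

s1 (pos 1,3,5,7): 1⊕0⊕0⊕1 = 0
s2 (pos 2,3,6,7): 0⊕0⊕0⊕1 = 1
s4 (pos 4,5,6,7): 1⊕0⊕0⊕1 = 0
Syndrome s4…s1 = 010 → error at position 2.
Flip position 2: 1001001 → 1101001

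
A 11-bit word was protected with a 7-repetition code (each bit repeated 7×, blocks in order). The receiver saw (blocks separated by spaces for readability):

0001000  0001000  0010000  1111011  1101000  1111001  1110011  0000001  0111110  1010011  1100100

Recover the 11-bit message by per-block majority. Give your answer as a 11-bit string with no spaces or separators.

Block 1 (0001000): 1 one → 0
Block 2 (0001000): 1 one → 0
Block 3 (0010000): 1 one → 0
Block 4 (1111011): 6 ones → 1
Block 5 (1101000): 3 ones → 0
Block 6 (1111001): 5 ones → 1
Block 7 (1110011): 5 ones → 1
Block 8 (0000001): 1 one → 0
Block 9 (0111110): 5 ones → 1
Block 10 (1010011): 4 ones → 1
Block 11 (1100100): 3 ones → 0

00010110110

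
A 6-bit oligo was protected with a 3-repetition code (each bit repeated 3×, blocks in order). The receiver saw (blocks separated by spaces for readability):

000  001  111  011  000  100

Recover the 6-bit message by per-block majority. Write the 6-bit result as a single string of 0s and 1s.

001100

Block 1 (000): 0 ones → 0
Block 2 (001): 1 one → 0
Block 3 (111): 3 ones → 1
Block 4 (011): 2 ones → 1
Block 5 (000): 0 ones → 0
Block 6 (100): 1 one → 0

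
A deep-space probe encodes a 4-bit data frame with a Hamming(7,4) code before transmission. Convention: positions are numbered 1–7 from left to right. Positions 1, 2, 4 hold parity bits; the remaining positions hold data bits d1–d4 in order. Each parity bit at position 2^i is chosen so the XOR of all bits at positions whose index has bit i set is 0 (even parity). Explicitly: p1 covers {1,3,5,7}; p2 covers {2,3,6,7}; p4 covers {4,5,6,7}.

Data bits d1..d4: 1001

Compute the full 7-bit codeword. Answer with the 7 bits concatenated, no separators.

0011001

Place data at non-parity positions: p1 p2 1 p4 0 0 1
p1 (pos 1,3,5,7): XOR of data positions = 1⊕0⊕1 = 0
p2 (pos 2,3,6,7): XOR of data positions = 1⊕0⊕1 = 0
p4 (pos 4,5,6,7): XOR of data positions = 0⊕0⊕1 = 1
Codeword: 0011001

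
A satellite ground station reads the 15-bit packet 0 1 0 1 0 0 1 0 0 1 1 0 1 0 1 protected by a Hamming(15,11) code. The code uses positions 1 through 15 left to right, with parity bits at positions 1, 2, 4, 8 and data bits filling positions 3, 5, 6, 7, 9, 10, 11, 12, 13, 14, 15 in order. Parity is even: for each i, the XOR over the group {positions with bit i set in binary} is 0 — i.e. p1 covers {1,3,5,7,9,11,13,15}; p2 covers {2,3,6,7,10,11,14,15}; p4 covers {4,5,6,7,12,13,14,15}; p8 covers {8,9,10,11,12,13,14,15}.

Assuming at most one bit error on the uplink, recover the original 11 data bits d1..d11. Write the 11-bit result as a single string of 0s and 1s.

s1 (pos 1,3,5,7,9,11,13,15): 0⊕0⊕0⊕1⊕0⊕1⊕1⊕1 = 0
s2 (pos 2,3,6,7,10,11,14,15): 1⊕0⊕0⊕1⊕1⊕1⊕0⊕1 = 1
s4 (pos 4,5,6,7,12,13,14,15): 1⊕0⊕0⊕1⊕0⊕1⊕0⊕1 = 0
s8 (pos 8,9,10,11,12,13,14,15): 0⊕0⊕1⊕1⊕0⊕1⊕0⊕1 = 0
Syndrome s8…s1 = 0010 → error at position 2.
Flip position 2: 010100100110101 → 000100100110101
Read data bits from positions 3,5,6,7,9,10,11,12,13,14,15: 00010110101

00010110101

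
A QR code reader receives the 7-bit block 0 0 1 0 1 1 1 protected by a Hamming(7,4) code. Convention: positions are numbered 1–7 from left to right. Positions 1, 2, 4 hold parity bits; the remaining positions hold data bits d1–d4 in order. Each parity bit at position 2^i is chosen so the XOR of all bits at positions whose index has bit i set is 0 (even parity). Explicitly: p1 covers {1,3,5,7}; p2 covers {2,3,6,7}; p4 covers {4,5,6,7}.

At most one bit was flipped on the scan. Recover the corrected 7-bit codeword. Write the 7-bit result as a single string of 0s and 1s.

0010110

s1 (pos 1,3,5,7): 0⊕1⊕1⊕1 = 1
s2 (pos 2,3,6,7): 0⊕1⊕1⊕1 = 1
s4 (pos 4,5,6,7): 0⊕1⊕1⊕1 = 1
Syndrome s4…s1 = 111 → error at position 7.
Flip position 7: 0010111 → 0010110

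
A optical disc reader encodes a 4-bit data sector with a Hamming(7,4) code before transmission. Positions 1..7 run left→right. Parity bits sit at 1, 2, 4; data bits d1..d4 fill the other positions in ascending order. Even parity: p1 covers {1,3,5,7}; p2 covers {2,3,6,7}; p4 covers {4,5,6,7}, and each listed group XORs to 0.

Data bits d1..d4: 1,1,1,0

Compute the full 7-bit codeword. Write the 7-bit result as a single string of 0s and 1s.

0010110

Place data at non-parity positions: p1 p2 1 p4 1 1 0
p1 (pos 1,3,5,7): XOR of data positions = 1⊕1⊕0 = 0
p2 (pos 2,3,6,7): XOR of data positions = 1⊕1⊕0 = 0
p4 (pos 4,5,6,7): XOR of data positions = 1⊕1⊕0 = 0
Codeword: 0010110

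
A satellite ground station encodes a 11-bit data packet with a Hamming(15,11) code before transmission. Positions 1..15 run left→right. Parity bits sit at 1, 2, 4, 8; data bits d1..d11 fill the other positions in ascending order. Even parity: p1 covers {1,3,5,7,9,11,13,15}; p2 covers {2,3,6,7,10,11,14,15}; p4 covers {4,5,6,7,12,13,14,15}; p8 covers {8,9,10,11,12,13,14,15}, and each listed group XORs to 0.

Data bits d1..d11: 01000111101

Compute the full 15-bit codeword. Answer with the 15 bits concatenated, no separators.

Place data at non-parity positions: p1 p2 0 p4 1 0 0 p8 0 1 1 1 1 0 1
p1 (pos 1,3,5,7,9,11,13,15): XOR of data positions = 0⊕1⊕0⊕0⊕1⊕1⊕1 = 0
p2 (pos 2,3,6,7,10,11,14,15): XOR of data positions = 0⊕0⊕0⊕1⊕1⊕0⊕1 = 1
p4 (pos 4,5,6,7,12,13,14,15): XOR of data positions = 1⊕0⊕0⊕1⊕1⊕0⊕1 = 0
p8 (pos 8,9,10,11,12,13,14,15): XOR of data positions = 0⊕1⊕1⊕1⊕1⊕0⊕1 = 1
Codeword: 010010010111101

010010010111101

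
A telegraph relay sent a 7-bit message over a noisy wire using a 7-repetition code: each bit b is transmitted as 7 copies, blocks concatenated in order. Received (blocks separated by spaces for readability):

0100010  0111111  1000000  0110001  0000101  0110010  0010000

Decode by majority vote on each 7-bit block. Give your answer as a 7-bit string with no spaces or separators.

Block 1 (0100010): 2 ones → 0
Block 2 (0111111): 6 ones → 1
Block 3 (1000000): 1 one → 0
Block 4 (0110001): 3 ones → 0
Block 5 (0000101): 2 ones → 0
Block 6 (0110010): 3 ones → 0
Block 7 (0010000): 1 one → 0

0100000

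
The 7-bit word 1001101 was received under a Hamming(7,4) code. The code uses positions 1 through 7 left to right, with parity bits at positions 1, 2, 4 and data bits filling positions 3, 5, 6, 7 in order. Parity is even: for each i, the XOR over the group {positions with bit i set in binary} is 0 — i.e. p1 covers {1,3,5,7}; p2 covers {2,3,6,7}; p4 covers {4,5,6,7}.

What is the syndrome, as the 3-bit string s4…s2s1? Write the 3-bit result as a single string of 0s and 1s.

s1 (pos 1,3,5,7): 1⊕0⊕1⊕1 = 1
s2 (pos 2,3,6,7): 0⊕0⊕0⊕1 = 1
s4 (pos 4,5,6,7): 1⊕1⊕0⊕1 = 1
Syndrome s4…s1 = 111 → error at position 7.

111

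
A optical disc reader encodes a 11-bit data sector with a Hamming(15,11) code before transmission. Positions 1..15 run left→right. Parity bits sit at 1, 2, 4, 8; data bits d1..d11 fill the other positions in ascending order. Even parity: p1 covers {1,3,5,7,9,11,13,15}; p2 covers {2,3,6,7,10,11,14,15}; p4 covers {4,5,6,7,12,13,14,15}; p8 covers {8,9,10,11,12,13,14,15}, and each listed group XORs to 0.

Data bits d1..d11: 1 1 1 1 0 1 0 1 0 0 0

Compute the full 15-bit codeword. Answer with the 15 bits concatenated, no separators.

101011100101000

Place data at non-parity positions: p1 p2 1 p4 1 1 1 p8 0 1 0 1 0 0 0
p1 (pos 1,3,5,7,9,11,13,15): XOR of data positions = 1⊕1⊕1⊕0⊕0⊕0⊕0 = 1
p2 (pos 2,3,6,7,10,11,14,15): XOR of data positions = 1⊕1⊕1⊕1⊕0⊕0⊕0 = 0
p4 (pos 4,5,6,7,12,13,14,15): XOR of data positions = 1⊕1⊕1⊕1⊕0⊕0⊕0 = 0
p8 (pos 8,9,10,11,12,13,14,15): XOR of data positions = 0⊕1⊕0⊕1⊕0⊕0⊕0 = 0
Codeword: 101011100101000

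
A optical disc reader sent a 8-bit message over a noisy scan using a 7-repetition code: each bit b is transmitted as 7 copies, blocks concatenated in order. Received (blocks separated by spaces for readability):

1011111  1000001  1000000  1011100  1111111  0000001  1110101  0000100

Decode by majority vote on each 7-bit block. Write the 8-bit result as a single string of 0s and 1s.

Block 1 (1011111): 6 ones → 1
Block 2 (1000001): 2 ones → 0
Block 3 (1000000): 1 one → 0
Block 4 (1011100): 4 ones → 1
Block 5 (1111111): 7 ones → 1
Block 6 (0000001): 1 one → 0
Block 7 (1110101): 5 ones → 1
Block 8 (0000100): 1 one → 0

10011010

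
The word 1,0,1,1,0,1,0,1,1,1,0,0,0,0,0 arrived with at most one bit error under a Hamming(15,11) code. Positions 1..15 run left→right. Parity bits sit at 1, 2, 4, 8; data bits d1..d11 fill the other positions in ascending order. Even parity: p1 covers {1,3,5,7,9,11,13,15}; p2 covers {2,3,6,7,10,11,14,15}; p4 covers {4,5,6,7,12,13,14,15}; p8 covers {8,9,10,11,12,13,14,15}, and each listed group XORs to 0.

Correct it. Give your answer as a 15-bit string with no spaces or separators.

101101011110000

s1 (pos 1,3,5,7,9,11,13,15): 1⊕1⊕0⊕0⊕1⊕0⊕0⊕0 = 1
s2 (pos 2,3,6,7,10,11,14,15): 0⊕1⊕1⊕0⊕1⊕0⊕0⊕0 = 1
s4 (pos 4,5,6,7,12,13,14,15): 1⊕0⊕1⊕0⊕0⊕0⊕0⊕0 = 0
s8 (pos 8,9,10,11,12,13,14,15): 1⊕1⊕1⊕0⊕0⊕0⊕0⊕0 = 1
Syndrome s8…s1 = 1011 → error at position 11.
Flip position 11: 101101011100000 → 101101011110000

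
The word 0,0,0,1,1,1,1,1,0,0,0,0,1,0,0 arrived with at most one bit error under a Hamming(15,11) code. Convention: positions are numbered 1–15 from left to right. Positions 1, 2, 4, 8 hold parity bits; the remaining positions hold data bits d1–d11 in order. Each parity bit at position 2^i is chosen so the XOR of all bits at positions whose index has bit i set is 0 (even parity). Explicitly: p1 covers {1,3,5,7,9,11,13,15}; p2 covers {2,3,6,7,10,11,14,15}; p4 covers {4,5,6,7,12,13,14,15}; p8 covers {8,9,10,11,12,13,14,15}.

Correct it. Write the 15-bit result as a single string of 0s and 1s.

s1 (pos 1,3,5,7,9,11,13,15): 0⊕0⊕1⊕1⊕0⊕0⊕1⊕0 = 1
s2 (pos 2,3,6,7,10,11,14,15): 0⊕0⊕1⊕1⊕0⊕0⊕0⊕0 = 0
s4 (pos 4,5,6,7,12,13,14,15): 1⊕1⊕1⊕1⊕0⊕1⊕0⊕0 = 1
s8 (pos 8,9,10,11,12,13,14,15): 1⊕0⊕0⊕0⊕0⊕1⊕0⊕0 = 0
Syndrome s8…s1 = 0101 → error at position 5.
Flip position 5: 000111110000100 → 000101110000100

000101110000100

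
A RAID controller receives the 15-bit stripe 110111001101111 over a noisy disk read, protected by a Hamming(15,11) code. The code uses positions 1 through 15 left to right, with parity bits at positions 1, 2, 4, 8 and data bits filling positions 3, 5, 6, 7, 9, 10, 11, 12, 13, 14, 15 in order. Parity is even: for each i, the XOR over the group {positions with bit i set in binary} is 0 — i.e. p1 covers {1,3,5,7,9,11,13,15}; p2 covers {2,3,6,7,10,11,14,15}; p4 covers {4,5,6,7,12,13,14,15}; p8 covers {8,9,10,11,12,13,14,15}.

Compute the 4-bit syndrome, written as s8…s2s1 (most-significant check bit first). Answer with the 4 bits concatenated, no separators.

s1 (pos 1,3,5,7,9,11,13,15): 1⊕0⊕1⊕0⊕1⊕0⊕1⊕1 = 1
s2 (pos 2,3,6,7,10,11,14,15): 1⊕0⊕1⊕0⊕1⊕0⊕1⊕1 = 1
s4 (pos 4,5,6,7,12,13,14,15): 1⊕1⊕1⊕0⊕1⊕1⊕1⊕1 = 1
s8 (pos 8,9,10,11,12,13,14,15): 0⊕1⊕1⊕0⊕1⊕1⊕1⊕1 = 0
Syndrome s8…s1 = 0111 → error at position 7.

0111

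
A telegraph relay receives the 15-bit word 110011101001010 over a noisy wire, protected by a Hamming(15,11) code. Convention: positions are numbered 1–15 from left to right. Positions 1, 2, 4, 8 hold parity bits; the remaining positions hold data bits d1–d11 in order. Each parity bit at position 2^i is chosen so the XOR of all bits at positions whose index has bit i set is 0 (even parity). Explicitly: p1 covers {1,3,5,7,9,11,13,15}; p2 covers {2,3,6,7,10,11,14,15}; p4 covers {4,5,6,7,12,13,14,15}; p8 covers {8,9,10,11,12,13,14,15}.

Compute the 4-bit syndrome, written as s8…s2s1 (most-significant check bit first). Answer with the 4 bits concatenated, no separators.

1100

s1 (pos 1,3,5,7,9,11,13,15): 1⊕0⊕1⊕1⊕1⊕0⊕0⊕0 = 0
s2 (pos 2,3,6,7,10,11,14,15): 1⊕0⊕1⊕1⊕0⊕0⊕1⊕0 = 0
s4 (pos 4,5,6,7,12,13,14,15): 0⊕1⊕1⊕1⊕1⊕0⊕1⊕0 = 1
s8 (pos 8,9,10,11,12,13,14,15): 0⊕1⊕0⊕0⊕1⊕0⊕1⊕0 = 1
Syndrome s8…s1 = 1100 → error at position 12.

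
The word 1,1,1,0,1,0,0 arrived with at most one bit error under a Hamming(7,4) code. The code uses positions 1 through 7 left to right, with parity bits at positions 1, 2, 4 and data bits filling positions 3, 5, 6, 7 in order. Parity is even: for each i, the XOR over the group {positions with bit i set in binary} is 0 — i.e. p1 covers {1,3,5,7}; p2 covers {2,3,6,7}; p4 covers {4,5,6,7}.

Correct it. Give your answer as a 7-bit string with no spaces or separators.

s1 (pos 1,3,5,7): 1⊕1⊕1⊕0 = 1
s2 (pos 2,3,6,7): 1⊕1⊕0⊕0 = 0
s4 (pos 4,5,6,7): 0⊕1⊕0⊕0 = 1
Syndrome s4…s1 = 101 → error at position 5.
Flip position 5: 1110100 → 1110000

1110000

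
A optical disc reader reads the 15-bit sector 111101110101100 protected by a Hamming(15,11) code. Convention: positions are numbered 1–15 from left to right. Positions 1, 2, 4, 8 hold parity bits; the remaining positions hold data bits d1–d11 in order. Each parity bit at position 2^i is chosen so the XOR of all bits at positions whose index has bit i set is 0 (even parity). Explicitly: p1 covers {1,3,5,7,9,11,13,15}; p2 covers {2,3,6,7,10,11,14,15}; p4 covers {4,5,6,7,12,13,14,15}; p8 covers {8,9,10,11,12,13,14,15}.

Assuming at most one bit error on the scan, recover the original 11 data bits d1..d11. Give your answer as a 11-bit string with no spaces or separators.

s1 (pos 1,3,5,7,9,11,13,15): 1⊕1⊕0⊕1⊕0⊕0⊕1⊕0 = 0
s2 (pos 2,3,6,7,10,11,14,15): 1⊕1⊕1⊕1⊕1⊕0⊕0⊕0 = 1
s4 (pos 4,5,6,7,12,13,14,15): 1⊕0⊕1⊕1⊕1⊕1⊕0⊕0 = 1
s8 (pos 8,9,10,11,12,13,14,15): 1⊕0⊕1⊕0⊕1⊕1⊕0⊕0 = 0
Syndrome s8…s1 = 0110 → error at position 6.
Flip position 6: 111101110101100 → 111100110101100
Read data bits from positions 3,5,6,7,9,10,11,12,13,14,15: 10010101100

10010101100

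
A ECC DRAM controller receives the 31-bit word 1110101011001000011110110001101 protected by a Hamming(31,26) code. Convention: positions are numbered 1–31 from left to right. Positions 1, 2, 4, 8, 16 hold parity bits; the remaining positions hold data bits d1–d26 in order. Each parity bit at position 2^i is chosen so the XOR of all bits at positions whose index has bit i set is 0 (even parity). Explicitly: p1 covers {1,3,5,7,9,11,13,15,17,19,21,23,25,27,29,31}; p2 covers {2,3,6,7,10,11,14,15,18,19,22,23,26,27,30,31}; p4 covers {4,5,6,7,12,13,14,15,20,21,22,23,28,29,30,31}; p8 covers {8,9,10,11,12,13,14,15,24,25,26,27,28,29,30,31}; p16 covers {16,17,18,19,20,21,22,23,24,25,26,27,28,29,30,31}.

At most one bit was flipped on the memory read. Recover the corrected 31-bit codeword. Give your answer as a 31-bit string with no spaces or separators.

1110101011001000011110110001001

s1 (pos 1,3,5,7,9,11,13,15,17,19,21,23,25,27,29,31): 1⊕1⊕1⊕1⊕1⊕0⊕1⊕0⊕0⊕1⊕1⊕1⊕0⊕0⊕1⊕1 = 1
s2 (pos 2,3,6,7,10,11,14,15,18,19,22,23,26,27,30,31): 1⊕1⊕0⊕1⊕1⊕0⊕0⊕0⊕1⊕1⊕0⊕1⊕0⊕0⊕0⊕1 = 0
s4 (pos 4,5,6,7,12,13,14,15,20,21,22,23,28,29,30,31): 0⊕1⊕0⊕1⊕0⊕1⊕0⊕0⊕1⊕1⊕0⊕1⊕1⊕1⊕0⊕1 = 1
s8 (pos 8,9,10,11,12,13,14,15,24,25,26,27,28,29,30,31): 0⊕1⊕1⊕0⊕0⊕1⊕0⊕0⊕1⊕0⊕0⊕0⊕1⊕1⊕0⊕1 = 1
s16 (pos 16,17,18,19,20,21,22,23,24,25,26,27,28,29,30,31): 0⊕0⊕1⊕1⊕1⊕1⊕0⊕1⊕1⊕0⊕0⊕0⊕1⊕1⊕0⊕1 = 1
Syndrome s16…s1 = 11101 → error at position 29.
Flip position 29: 1110101011001000011110110001101 → 1110101011001000011110110001001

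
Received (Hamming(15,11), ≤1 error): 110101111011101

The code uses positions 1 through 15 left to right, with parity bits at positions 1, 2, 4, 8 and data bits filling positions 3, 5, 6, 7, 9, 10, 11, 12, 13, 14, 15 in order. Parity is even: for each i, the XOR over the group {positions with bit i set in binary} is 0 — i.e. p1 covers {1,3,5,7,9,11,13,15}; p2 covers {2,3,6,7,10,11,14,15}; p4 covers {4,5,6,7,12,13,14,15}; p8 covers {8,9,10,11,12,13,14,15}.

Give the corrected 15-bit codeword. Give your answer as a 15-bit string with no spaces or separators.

100101111011101

s1 (pos 1,3,5,7,9,11,13,15): 1⊕0⊕0⊕1⊕1⊕1⊕1⊕1 = 0
s2 (pos 2,3,6,7,10,11,14,15): 1⊕0⊕1⊕1⊕0⊕1⊕0⊕1 = 1
s4 (pos 4,5,6,7,12,13,14,15): 1⊕0⊕1⊕1⊕1⊕1⊕0⊕1 = 0
s8 (pos 8,9,10,11,12,13,14,15): 1⊕1⊕0⊕1⊕1⊕1⊕0⊕1 = 0
Syndrome s8…s1 = 0010 → error at position 2.
Flip position 2: 110101111011101 → 100101111011101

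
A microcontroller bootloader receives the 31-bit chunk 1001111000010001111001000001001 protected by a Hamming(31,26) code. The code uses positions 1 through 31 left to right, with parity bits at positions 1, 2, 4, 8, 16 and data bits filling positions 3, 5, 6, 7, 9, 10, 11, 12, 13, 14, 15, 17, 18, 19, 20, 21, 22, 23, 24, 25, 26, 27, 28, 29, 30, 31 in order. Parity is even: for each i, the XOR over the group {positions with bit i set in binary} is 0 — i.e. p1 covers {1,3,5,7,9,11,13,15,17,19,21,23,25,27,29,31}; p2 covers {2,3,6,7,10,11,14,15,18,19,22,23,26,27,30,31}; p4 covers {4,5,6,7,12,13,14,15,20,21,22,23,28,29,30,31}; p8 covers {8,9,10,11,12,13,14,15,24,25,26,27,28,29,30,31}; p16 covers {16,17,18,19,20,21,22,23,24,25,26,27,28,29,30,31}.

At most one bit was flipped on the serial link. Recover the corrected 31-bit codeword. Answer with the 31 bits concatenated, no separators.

1001111000010001111001010001001

s1 (pos 1,3,5,7,9,11,13,15,17,19,21,23,25,27,29,31): 1⊕0⊕1⊕1⊕0⊕0⊕0⊕0⊕1⊕1⊕0⊕0⊕0⊕0⊕0⊕1 = 0
s2 (pos 2,3,6,7,10,11,14,15,18,19,22,23,26,27,30,31): 0⊕0⊕1⊕1⊕0⊕0⊕0⊕0⊕1⊕1⊕1⊕0⊕0⊕0⊕0⊕1 = 0
s4 (pos 4,5,6,7,12,13,14,15,20,21,22,23,28,29,30,31): 1⊕1⊕1⊕1⊕1⊕0⊕0⊕0⊕0⊕0⊕1⊕0⊕1⊕0⊕0⊕1 = 0
s8 (pos 8,9,10,11,12,13,14,15,24,25,26,27,28,29,30,31): 0⊕0⊕0⊕0⊕1⊕0⊕0⊕0⊕0⊕0⊕0⊕0⊕1⊕0⊕0⊕1 = 1
s16 (pos 16,17,18,19,20,21,22,23,24,25,26,27,28,29,30,31): 1⊕1⊕1⊕1⊕0⊕0⊕1⊕0⊕0⊕0⊕0⊕0⊕1⊕0⊕0⊕1 = 1
Syndrome s16…s1 = 11000 → error at position 24.
Flip position 24: 1001111000010001111001000001001 → 1001111000010001111001010001001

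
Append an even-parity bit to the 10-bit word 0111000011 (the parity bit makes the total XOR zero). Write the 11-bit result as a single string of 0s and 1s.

01110000111

XOR of the 10 data bits: 0⊕1⊕1⊕1⊕0⊕0⊕0⊕0⊕1⊕1 = 1
Parity bit = 1 (so all 11 bits XOR to 0).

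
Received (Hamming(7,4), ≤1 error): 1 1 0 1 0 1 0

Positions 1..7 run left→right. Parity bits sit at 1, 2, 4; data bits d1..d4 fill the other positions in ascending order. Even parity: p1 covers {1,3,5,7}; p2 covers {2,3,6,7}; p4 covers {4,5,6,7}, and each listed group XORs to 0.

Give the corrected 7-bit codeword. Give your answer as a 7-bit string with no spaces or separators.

0101010

s1 (pos 1,3,5,7): 1⊕0⊕0⊕0 = 1
s2 (pos 2,3,6,7): 1⊕0⊕1⊕0 = 0
s4 (pos 4,5,6,7): 1⊕0⊕1⊕0 = 0
Syndrome s4…s1 = 001 → error at position 1.
Flip position 1: 1101010 → 0101010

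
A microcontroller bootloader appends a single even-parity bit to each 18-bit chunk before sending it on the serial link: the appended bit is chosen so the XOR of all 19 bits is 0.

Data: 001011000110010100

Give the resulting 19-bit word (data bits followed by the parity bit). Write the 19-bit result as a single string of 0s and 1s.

XOR of the 18 data bits: 0⊕0⊕1⊕0⊕1⊕1⊕0⊕0⊕0⊕1⊕1⊕0⊕0⊕1⊕0⊕1⊕0⊕0 = 1
Parity bit = 1 (so all 19 bits XOR to 0).

0010110001100101001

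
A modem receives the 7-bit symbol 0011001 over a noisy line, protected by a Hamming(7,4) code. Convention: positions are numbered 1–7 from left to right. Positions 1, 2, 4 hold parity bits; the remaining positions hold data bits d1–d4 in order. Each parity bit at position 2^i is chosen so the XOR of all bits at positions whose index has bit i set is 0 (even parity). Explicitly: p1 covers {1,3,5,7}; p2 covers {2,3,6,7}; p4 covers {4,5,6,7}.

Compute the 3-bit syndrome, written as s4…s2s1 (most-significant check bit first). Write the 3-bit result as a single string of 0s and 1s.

000

s1 (pos 1,3,5,7): 0⊕1⊕0⊕1 = 0
s2 (pos 2,3,6,7): 0⊕1⊕0⊕1 = 0
s4 (pos 4,5,6,7): 1⊕0⊕0⊕1 = 0
Syndrome s4…s1 = 000 → no error.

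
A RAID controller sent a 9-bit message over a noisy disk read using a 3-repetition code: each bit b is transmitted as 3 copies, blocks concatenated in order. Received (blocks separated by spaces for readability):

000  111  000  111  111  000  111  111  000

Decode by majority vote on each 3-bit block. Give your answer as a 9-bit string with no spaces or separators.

010110110

Block 1 (000): 0 ones → 0
Block 2 (111): 3 ones → 1
Block 3 (000): 0 ones → 0
Block 4 (111): 3 ones → 1
Block 5 (111): 3 ones → 1
Block 6 (000): 0 ones → 0
Block 7 (111): 3 ones → 1
Block 8 (111): 3 ones → 1
Block 9 (000): 0 ones → 0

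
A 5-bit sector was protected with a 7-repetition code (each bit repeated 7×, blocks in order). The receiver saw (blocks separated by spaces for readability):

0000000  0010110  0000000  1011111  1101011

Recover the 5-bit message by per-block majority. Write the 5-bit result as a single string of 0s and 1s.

Block 1 (0000000): 0 ones → 0
Block 2 (0010110): 3 ones → 0
Block 3 (0000000): 0 ones → 0
Block 4 (1011111): 6 ones → 1
Block 5 (1101011): 5 ones → 1

00011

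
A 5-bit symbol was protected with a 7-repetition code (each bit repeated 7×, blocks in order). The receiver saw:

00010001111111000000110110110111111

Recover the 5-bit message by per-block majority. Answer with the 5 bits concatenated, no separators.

01011

Block 1 (0001000): 1 one → 0
Block 2 (1111111): 7 ones → 1
Block 3 (0000001): 1 one → 0
Block 4 (1011011): 5 ones → 1
Block 5 (0111111): 6 ones → 1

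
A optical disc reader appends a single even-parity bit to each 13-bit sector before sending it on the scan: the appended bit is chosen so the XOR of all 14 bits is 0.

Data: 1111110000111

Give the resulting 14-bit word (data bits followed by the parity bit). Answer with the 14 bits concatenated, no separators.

11111100001111

XOR of the 13 data bits: 1⊕1⊕1⊕1⊕1⊕1⊕0⊕0⊕0⊕0⊕1⊕1⊕1 = 1
Parity bit = 1 (so all 14 bits XOR to 0).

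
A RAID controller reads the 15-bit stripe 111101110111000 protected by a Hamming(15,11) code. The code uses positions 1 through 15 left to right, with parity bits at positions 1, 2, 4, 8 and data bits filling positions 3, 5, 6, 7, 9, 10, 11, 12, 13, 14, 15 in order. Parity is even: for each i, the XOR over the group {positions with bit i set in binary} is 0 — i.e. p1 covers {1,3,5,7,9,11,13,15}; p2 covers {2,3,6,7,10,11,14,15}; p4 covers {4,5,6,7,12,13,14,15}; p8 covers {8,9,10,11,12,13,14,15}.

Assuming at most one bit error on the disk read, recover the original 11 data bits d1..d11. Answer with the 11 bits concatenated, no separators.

s1 (pos 1,3,5,7,9,11,13,15): 1⊕1⊕0⊕1⊕0⊕1⊕0⊕0 = 0
s2 (pos 2,3,6,7,10,11,14,15): 1⊕1⊕1⊕1⊕1⊕1⊕0⊕0 = 0
s4 (pos 4,5,6,7,12,13,14,15): 1⊕0⊕1⊕1⊕1⊕0⊕0⊕0 = 0
s8 (pos 8,9,10,11,12,13,14,15): 1⊕0⊕1⊕1⊕1⊕0⊕0⊕0 = 0
Syndrome s8…s1 = 0000 → no error.
Read data bits from positions 3,5,6,7,9,10,11,12,13,14,15: 10110111000

10110111000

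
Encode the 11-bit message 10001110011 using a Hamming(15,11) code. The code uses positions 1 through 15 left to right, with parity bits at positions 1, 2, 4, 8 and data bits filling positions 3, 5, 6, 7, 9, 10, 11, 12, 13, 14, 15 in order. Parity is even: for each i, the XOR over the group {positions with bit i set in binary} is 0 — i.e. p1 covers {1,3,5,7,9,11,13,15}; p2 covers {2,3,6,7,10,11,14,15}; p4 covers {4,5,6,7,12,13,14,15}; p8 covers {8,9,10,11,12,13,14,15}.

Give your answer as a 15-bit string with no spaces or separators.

Place data at non-parity positions: p1 p2 1 p4 0 0 0 p8 1 1 1 0 0 1 1
p1 (pos 1,3,5,7,9,11,13,15): XOR of data positions = 1⊕0⊕0⊕1⊕1⊕0⊕1 = 0
p2 (pos 2,3,6,7,10,11,14,15): XOR of data positions = 1⊕0⊕0⊕1⊕1⊕1⊕1 = 1
p4 (pos 4,5,6,7,12,13,14,15): XOR of data positions = 0⊕0⊕0⊕0⊕0⊕1⊕1 = 0
p8 (pos 8,9,10,11,12,13,14,15): XOR of data positions = 1⊕1⊕1⊕0⊕0⊕1⊕1 = 1
Codeword: 011000011110011

011000011110011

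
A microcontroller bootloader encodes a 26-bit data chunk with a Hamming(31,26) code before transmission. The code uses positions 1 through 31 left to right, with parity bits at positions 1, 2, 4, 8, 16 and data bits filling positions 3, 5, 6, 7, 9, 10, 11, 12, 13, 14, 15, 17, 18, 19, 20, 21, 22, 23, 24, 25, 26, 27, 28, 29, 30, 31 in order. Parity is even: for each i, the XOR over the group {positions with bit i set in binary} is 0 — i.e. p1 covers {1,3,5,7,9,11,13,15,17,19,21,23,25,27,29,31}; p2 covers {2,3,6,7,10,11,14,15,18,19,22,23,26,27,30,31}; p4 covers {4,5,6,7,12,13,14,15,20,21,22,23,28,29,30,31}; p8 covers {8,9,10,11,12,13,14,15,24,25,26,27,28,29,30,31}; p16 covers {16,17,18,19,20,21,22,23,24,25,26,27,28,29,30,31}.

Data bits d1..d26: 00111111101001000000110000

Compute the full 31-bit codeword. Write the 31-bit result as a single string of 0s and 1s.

Place data at non-parity positions: p1 p2 0 p4 0 1 1 p8 1 1 1 1 1 0 1 p16 0 0 1 0 0 0 0 0 0 1 1 0 0 0 0
p1 (pos 1,3,5,7,9,11,13,15,17,19,21,23,25,27,29,31): XOR of data positions = 0⊕0⊕1⊕1⊕1⊕1⊕1⊕0⊕1⊕0⊕0⊕0⊕1⊕0⊕0 = 1
p2 (pos 2,3,6,7,10,11,14,15,18,19,22,23,26,27,30,31): XOR of data positions = 0⊕1⊕1⊕1⊕1⊕0⊕1⊕0⊕1⊕0⊕0⊕1⊕1⊕0⊕0 = 0
p4 (pos 4,5,6,7,12,13,14,15,20,21,22,23,28,29,30,31): XOR of data positions = 0⊕1⊕1⊕1⊕1⊕0⊕1⊕0⊕0⊕0⊕0⊕0⊕0⊕0⊕0 = 1
p8 (pos 8,9,10,11,12,13,14,15,24,25,26,27,28,29,30,31): XOR of data positions = 1⊕1⊕1⊕1⊕1⊕0⊕1⊕0⊕0⊕1⊕1⊕0⊕0⊕0⊕0 = 0
p16 (pos 16,17,18,19,20,21,22,23,24,25,26,27,28,29,30,31): XOR of data positions = 0⊕0⊕1⊕0⊕0⊕0⊕0⊕0⊕0⊕1⊕1⊕0⊕0⊕0⊕0 = 1
Codeword: 1001011011111011001000000110000

1001011011111011001000000110000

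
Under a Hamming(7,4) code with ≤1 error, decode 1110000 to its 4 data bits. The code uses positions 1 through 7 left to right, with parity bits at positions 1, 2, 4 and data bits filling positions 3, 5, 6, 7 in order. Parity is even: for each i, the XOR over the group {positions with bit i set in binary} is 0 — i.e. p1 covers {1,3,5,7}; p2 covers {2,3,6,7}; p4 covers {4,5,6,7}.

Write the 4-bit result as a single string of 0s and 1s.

s1 (pos 1,3,5,7): 1⊕1⊕0⊕0 = 0
s2 (pos 2,3,6,7): 1⊕1⊕0⊕0 = 0
s4 (pos 4,5,6,7): 0⊕0⊕0⊕0 = 0
Syndrome s4…s1 = 000 → no error.
Read data bits from positions 3,5,6,7: 1000

1000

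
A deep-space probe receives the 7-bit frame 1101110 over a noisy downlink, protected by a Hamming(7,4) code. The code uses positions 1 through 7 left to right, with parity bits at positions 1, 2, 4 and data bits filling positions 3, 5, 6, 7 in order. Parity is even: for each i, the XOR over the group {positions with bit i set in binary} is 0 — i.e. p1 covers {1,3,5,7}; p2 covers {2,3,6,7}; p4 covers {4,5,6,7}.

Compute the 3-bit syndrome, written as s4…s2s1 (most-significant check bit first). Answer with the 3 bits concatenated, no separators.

100

s1 (pos 1,3,5,7): 1⊕0⊕1⊕0 = 0
s2 (pos 2,3,6,7): 1⊕0⊕1⊕0 = 0
s4 (pos 4,5,6,7): 1⊕1⊕1⊕0 = 1
Syndrome s4…s1 = 100 → error at position 4.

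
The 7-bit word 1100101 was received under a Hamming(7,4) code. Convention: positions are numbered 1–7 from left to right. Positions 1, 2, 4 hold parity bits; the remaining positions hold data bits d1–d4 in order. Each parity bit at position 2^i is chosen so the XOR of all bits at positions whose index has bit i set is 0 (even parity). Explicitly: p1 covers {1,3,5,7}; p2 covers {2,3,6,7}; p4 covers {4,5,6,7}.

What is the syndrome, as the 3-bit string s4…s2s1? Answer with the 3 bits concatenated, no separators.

s1 (pos 1,3,5,7): 1⊕0⊕1⊕1 = 1
s2 (pos 2,3,6,7): 1⊕0⊕0⊕1 = 0
s4 (pos 4,5,6,7): 0⊕1⊕0⊕1 = 0
Syndrome s4…s1 = 001 → error at position 1.

001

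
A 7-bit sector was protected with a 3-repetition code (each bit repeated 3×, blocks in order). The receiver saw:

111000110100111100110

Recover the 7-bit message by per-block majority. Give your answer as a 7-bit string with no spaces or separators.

Block 1 (111): 3 ones → 1
Block 2 (000): 0 ones → 0
Block 3 (110): 2 ones → 1
Block 4 (100): 1 one → 0
Block 5 (111): 3 ones → 1
Block 6 (100): 1 one → 0
Block 7 (110): 2 ones → 1

1010101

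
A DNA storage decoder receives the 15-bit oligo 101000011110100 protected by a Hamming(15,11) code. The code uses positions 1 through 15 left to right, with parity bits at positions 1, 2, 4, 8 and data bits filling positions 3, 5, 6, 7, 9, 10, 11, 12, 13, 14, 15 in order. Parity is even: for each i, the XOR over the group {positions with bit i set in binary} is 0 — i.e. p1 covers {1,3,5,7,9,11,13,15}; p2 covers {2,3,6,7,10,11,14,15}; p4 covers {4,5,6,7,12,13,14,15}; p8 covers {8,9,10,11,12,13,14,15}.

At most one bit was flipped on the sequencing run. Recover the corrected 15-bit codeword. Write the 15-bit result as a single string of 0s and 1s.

101000011110101

s1 (pos 1,3,5,7,9,11,13,15): 1⊕1⊕0⊕0⊕1⊕1⊕1⊕0 = 1
s2 (pos 2,3,6,7,10,11,14,15): 0⊕1⊕0⊕0⊕1⊕1⊕0⊕0 = 1
s4 (pos 4,5,6,7,12,13,14,15): 0⊕0⊕0⊕0⊕0⊕1⊕0⊕0 = 1
s8 (pos 8,9,10,11,12,13,14,15): 1⊕1⊕1⊕1⊕0⊕1⊕0⊕0 = 1
Syndrome s8…s1 = 1111 → error at position 15.
Flip position 15: 101000011110100 → 101000011110101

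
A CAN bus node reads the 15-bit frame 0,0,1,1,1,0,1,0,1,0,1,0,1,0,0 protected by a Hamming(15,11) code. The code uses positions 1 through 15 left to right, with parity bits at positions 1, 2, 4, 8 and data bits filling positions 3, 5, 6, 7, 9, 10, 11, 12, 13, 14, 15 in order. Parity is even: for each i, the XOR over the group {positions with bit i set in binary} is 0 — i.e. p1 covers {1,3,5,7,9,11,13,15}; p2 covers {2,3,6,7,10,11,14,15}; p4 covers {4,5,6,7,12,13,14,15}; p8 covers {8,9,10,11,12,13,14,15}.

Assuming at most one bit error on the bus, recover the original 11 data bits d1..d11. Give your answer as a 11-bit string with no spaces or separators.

11011110100

s1 (pos 1,3,5,7,9,11,13,15): 0⊕1⊕1⊕1⊕1⊕1⊕1⊕0 = 0
s2 (pos 2,3,6,7,10,11,14,15): 0⊕1⊕0⊕1⊕0⊕1⊕0⊕0 = 1
s4 (pos 4,5,6,7,12,13,14,15): 1⊕1⊕0⊕1⊕0⊕1⊕0⊕0 = 0
s8 (pos 8,9,10,11,12,13,14,15): 0⊕1⊕0⊕1⊕0⊕1⊕0⊕0 = 1
Syndrome s8…s1 = 1010 → error at position 10.
Flip position 10: 001110101010100 → 001110101110100
Read data bits from positions 3,5,6,7,9,10,11,12,13,14,15: 11011110100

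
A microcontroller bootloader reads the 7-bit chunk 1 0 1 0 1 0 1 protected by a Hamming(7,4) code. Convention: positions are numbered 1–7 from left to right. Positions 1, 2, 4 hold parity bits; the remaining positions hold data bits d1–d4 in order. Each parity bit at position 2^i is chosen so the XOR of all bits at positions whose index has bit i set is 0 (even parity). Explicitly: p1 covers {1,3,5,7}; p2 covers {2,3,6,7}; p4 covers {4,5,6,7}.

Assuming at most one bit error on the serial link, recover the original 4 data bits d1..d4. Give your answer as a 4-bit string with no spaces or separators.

1101

s1 (pos 1,3,5,7): 1⊕1⊕1⊕1 = 0
s2 (pos 2,3,6,7): 0⊕1⊕0⊕1 = 0
s4 (pos 4,5,6,7): 0⊕1⊕0⊕1 = 0
Syndrome s4…s1 = 000 → no error.
Read data bits from positions 3,5,6,7: 1101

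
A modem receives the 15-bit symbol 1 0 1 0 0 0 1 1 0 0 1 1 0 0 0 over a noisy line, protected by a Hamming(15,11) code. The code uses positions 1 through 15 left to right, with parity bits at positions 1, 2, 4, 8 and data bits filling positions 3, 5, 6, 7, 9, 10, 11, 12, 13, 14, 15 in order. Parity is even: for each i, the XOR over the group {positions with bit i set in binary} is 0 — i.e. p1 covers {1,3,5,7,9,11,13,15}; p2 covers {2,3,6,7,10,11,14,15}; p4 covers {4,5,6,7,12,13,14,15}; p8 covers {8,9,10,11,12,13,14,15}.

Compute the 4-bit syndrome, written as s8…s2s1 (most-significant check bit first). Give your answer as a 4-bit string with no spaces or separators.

s1 (pos 1,3,5,7,9,11,13,15): 1⊕1⊕0⊕1⊕0⊕1⊕0⊕0 = 0
s2 (pos 2,3,6,7,10,11,14,15): 0⊕1⊕0⊕1⊕0⊕1⊕0⊕0 = 1
s4 (pos 4,5,6,7,12,13,14,15): 0⊕0⊕0⊕1⊕1⊕0⊕0⊕0 = 0
s8 (pos 8,9,10,11,12,13,14,15): 1⊕0⊕0⊕1⊕1⊕0⊕0⊕0 = 1
Syndrome s8…s1 = 1010 → error at position 10.

1010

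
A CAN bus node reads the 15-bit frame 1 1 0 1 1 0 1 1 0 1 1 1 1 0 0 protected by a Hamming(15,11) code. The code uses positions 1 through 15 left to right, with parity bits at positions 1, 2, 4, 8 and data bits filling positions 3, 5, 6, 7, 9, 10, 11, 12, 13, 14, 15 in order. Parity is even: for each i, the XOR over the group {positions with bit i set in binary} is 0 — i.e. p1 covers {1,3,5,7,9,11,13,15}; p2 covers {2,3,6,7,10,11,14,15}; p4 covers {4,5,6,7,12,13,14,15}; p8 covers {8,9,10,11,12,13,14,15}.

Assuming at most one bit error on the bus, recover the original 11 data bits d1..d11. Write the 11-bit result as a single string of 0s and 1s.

01010111000

s1 (pos 1,3,5,7,9,11,13,15): 1⊕0⊕1⊕1⊕0⊕1⊕1⊕0 = 1
s2 (pos 2,3,6,7,10,11,14,15): 1⊕0⊕0⊕1⊕1⊕1⊕0⊕0 = 0
s4 (pos 4,5,6,7,12,13,14,15): 1⊕1⊕0⊕1⊕1⊕1⊕0⊕0 = 1
s8 (pos 8,9,10,11,12,13,14,15): 1⊕0⊕1⊕1⊕1⊕1⊕0⊕0 = 1
Syndrome s8…s1 = 1101 → error at position 13.
Flip position 13: 110110110111100 → 110110110111000
Read data bits from positions 3,5,6,7,9,10,11,12,13,14,15: 01010111000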